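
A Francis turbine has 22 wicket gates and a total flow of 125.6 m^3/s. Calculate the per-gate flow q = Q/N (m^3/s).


q = 125.6 / 22 = 5.7091 m^3/s


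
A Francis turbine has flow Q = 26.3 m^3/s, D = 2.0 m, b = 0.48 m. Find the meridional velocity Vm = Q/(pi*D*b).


Vm = 26.3 / (pi * 2.0 * 0.48) = 8.7204 m/s


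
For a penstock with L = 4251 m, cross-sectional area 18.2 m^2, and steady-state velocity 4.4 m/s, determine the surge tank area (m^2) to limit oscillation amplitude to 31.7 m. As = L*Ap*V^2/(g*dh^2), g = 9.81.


As = 4251 * 18.2 * 4.4^2 / (9.81 * 31.7^2) = 151.9429 m^2


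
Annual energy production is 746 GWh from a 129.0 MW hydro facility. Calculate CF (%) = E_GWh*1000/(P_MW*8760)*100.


CF = 746 * 1000 / (129.0 * 8760) * 100 = 66.0154 %


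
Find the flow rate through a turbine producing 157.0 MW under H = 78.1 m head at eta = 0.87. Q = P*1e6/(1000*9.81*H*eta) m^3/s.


Q = 157.0 * 1e6 / (1000 * 9.81 * 78.1 * 0.87) = 235.5377 m^3/s


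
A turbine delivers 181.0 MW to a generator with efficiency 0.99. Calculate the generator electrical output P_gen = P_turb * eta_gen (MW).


P_gen = 181.0 * 0.99 = 179.1900 MW


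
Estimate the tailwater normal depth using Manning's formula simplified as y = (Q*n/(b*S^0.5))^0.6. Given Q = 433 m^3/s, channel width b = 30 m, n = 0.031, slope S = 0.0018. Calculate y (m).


y = (433 * 0.031 / (30 * 0.0018^0.5))^0.6 = 4.1101 m


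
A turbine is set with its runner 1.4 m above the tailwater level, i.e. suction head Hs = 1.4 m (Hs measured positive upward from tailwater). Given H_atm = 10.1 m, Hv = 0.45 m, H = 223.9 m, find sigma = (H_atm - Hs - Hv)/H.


sigma = (10.1 - 1.4 - 0.45) / 223.9 = 0.0368


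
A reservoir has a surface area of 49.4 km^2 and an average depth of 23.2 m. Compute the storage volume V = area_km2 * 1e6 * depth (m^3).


V = 49.4 * 1e6 * 23.2 = 1.1461e+09 m^3


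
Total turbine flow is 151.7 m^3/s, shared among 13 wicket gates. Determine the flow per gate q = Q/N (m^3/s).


q = 151.7 / 13 = 11.6692 m^3/s


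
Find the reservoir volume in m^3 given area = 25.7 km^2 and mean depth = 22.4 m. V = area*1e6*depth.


V = 25.7 * 1e6 * 22.4 = 5.7568e+08 m^3


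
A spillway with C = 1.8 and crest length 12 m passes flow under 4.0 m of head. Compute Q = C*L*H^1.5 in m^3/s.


Q = 1.8 * 12 * 4.0^1.5 = 172.8000 m^3/s


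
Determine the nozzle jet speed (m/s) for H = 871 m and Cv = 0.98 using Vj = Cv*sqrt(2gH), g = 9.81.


Vj = 0.98 * sqrt(2*9.81*871) = 128.1105 m/s


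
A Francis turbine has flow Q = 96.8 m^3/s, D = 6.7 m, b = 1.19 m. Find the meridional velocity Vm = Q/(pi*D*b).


Vm = 96.8 / (pi * 6.7 * 1.19) = 3.8646 m/s


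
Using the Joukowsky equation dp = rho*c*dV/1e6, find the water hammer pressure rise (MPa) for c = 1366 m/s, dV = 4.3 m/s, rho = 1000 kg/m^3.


dp = 1000 * 1366 * 4.3 / 1e6 = 5.8738 MPa


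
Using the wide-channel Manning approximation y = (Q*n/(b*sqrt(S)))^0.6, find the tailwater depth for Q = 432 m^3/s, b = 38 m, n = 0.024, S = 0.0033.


y = (432 * 0.024 / (38 * 0.0033^0.5))^0.6 = 2.5468 m


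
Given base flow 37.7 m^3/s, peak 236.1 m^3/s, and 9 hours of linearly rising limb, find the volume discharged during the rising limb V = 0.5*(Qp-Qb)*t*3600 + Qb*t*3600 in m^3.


V = 0.5*(236.1 - 37.7)*9*3600 + 37.7*9*3600 = 4.4356e+06 m^3


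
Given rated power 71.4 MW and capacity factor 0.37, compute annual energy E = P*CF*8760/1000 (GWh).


E = 71.4 * 0.37 * 8760 / 1000 = 231.4217 GWh


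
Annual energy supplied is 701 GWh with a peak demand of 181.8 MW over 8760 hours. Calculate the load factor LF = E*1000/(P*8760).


LF = 701 * 1000 / (181.8 * 8760) = 0.4402


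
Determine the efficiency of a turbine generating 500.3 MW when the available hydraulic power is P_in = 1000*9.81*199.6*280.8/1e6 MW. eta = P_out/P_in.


P_in = 1000 * 9.81 * 199.6 * 280.8 / 1e6 = 549.8277 MW
eta = 500.3 / 549.8277 = 0.9099


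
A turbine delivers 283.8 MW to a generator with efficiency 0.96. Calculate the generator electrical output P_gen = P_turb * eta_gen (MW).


P_gen = 283.8 * 0.96 = 272.4480 MW


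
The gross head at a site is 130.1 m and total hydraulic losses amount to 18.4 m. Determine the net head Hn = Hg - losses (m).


Hn = 130.1 - 18.4 = 111.7000 m


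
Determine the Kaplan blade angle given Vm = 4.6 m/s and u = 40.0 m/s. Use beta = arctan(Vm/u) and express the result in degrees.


beta = arctan(4.6 / 40.0) = 6.5602 degrees


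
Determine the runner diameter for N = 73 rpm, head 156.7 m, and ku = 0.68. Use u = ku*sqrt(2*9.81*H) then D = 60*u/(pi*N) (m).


u = 0.68 * sqrt(2*9.81*156.7) = 37.7045 m/s
D = 60 * 37.7045 / (pi * 73) = 9.8644 m


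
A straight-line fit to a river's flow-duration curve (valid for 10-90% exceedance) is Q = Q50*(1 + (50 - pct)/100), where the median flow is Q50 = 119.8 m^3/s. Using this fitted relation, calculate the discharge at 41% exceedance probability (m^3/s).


Q = 119.8 * (1 + (50 - 41)/100) = 130.5820 m^3/s


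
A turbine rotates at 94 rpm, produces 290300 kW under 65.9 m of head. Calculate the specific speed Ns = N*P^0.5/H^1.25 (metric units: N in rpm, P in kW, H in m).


Ns = 94 * 290300^0.5 / 65.9^1.25 = 269.7395


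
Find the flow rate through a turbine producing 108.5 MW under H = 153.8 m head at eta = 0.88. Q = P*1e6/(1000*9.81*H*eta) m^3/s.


Q = 108.5 * 1e6 / (1000 * 9.81 * 153.8 * 0.88) = 81.7188 m^3/s


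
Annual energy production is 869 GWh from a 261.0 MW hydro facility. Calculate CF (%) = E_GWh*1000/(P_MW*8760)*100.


CF = 869 * 1000 / (261.0 * 8760) * 100 = 38.0080 %


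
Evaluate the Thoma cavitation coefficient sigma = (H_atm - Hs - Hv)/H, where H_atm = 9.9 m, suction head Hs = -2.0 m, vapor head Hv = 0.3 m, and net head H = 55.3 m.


sigma = (9.9 - (-2.0) - 0.3) / 55.3 = 0.2098


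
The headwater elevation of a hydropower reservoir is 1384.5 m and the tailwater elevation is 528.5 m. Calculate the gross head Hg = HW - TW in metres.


Hg = 1384.5 - 528.5 = 856.0000 m


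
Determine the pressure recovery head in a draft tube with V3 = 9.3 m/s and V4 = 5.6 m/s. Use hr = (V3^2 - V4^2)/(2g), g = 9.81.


hr = (9.3^2 - 5.6^2) / (2*9.81) = 2.8099 m


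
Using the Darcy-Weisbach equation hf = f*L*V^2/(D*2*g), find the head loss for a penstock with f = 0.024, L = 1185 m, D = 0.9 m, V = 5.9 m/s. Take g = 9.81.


hf = 0.024 * 1185 * 5.9^2 / (0.9 * 2 * 9.81) = 56.0650 m


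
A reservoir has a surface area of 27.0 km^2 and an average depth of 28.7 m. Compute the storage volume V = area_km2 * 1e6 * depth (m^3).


V = 27.0 * 1e6 * 28.7 = 7.7490e+08 m^3


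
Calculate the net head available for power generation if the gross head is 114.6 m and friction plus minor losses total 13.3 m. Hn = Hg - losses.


Hn = 114.6 - 13.3 = 101.3000 m


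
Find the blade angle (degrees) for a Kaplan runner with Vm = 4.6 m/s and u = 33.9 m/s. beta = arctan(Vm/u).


beta = arctan(4.6 / 33.9) = 7.7275 degrees


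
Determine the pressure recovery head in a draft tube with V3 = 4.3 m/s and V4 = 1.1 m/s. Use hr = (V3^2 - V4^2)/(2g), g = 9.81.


hr = (4.3^2 - 1.1^2) / (2*9.81) = 0.8807 m


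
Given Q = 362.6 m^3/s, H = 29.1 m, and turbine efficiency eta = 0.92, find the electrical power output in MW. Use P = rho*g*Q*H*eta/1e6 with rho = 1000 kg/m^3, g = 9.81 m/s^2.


P = 1000 * 9.81 * 362.6 * 29.1 * 0.92 / 1e6 = 95.2308 MW


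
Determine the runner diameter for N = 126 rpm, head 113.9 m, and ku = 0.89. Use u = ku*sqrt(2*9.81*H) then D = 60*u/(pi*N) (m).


u = 0.89 * sqrt(2*9.81*113.9) = 42.0728 m/s
D = 60 * 42.0728 / (pi * 126) = 6.3772 m


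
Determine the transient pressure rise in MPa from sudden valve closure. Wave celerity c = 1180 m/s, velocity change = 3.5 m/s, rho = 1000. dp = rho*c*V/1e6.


dp = 1000 * 1180 * 3.5 / 1e6 = 4.1300 MPa


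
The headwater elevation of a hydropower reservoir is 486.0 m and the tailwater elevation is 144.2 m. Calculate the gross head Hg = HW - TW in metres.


Hg = 486.0 - 144.2 = 341.8000 m


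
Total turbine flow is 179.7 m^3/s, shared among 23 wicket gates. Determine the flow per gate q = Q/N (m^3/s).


q = 179.7 / 23 = 7.8130 m^3/s


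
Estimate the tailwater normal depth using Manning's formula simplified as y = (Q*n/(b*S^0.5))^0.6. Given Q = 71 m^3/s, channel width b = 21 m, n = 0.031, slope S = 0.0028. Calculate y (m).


y = (71 * 0.031 / (21 * 0.0028^0.5))^0.6 = 1.5069 m


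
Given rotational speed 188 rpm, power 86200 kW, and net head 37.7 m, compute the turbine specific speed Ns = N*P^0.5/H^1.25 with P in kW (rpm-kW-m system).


Ns = 188 * 86200^0.5 / 37.7^1.25 = 590.8603


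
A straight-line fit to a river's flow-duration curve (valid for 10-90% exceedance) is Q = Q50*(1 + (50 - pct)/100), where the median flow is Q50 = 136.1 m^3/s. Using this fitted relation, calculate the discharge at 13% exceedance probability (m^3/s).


Q = 136.1 * (1 + (50 - 13)/100) = 186.4570 m^3/s


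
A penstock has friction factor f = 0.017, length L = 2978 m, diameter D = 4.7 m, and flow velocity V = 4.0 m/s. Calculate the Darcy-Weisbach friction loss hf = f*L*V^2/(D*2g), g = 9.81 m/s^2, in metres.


hf = 0.017 * 2978 * 4.0^2 / (4.7 * 2 * 9.81) = 8.7841 m


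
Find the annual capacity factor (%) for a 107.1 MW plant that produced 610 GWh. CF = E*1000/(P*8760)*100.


CF = 610 * 1000 / (107.1 * 8760) * 100 = 65.0184 %


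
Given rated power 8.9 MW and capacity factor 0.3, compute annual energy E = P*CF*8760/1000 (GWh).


E = 8.9 * 0.3 * 8760 / 1000 = 23.3892 GWh


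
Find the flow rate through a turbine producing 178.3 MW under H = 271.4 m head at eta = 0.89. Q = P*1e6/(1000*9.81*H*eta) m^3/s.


Q = 178.3 * 1e6 / (1000 * 9.81 * 271.4 * 0.89) = 75.2458 m^3/s


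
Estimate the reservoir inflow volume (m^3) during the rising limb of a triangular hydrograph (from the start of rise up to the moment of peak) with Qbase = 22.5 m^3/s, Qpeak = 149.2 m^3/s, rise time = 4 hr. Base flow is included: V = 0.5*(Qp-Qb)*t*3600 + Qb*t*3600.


V = 0.5*(149.2 - 22.5)*4*3600 + 22.5*4*3600 = 1.2362e+06 m^3


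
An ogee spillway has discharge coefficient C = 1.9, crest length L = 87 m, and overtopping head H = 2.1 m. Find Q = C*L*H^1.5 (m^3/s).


Q = 1.9 * 87 * 2.1^1.5 = 503.0392 m^3/s


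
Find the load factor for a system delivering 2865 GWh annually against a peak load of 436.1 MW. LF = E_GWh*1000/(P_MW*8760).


LF = 2865 * 1000 / (436.1 * 8760) = 0.7500


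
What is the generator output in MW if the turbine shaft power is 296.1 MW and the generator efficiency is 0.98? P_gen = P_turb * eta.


P_gen = 296.1 * 0.98 = 290.1780 MW


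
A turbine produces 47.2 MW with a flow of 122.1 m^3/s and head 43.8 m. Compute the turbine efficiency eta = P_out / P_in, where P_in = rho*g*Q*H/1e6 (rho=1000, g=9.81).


P_in = 1000 * 9.81 * 122.1 * 43.8 / 1e6 = 52.4637 MW
eta = 47.2 / 52.4637 = 0.8997


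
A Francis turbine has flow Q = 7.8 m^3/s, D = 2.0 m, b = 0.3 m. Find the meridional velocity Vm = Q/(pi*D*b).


Vm = 7.8 / (pi * 2.0 * 0.3) = 4.1380 m/s


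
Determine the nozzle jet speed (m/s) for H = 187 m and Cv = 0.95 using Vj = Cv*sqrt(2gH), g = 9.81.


Vj = 0.95 * sqrt(2*9.81*187) = 57.5432 m/s


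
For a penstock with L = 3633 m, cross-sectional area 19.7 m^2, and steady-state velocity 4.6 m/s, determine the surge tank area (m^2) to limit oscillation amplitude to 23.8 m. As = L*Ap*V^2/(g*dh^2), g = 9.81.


As = 3633 * 19.7 * 4.6^2 / (9.81 * 23.8^2) = 272.5363 m^2


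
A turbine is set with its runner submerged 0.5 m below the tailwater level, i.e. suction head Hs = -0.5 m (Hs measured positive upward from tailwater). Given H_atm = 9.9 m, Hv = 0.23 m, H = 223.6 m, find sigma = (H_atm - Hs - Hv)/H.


sigma = (9.9 - (-0.5) - 0.23) / 223.6 = 0.0455


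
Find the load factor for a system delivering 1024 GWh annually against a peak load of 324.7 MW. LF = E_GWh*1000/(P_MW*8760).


LF = 1024 * 1000 / (324.7 * 8760) = 0.3600


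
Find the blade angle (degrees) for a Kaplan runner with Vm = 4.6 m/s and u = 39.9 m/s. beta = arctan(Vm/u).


beta = arctan(4.6 / 39.9) = 6.5765 degrees


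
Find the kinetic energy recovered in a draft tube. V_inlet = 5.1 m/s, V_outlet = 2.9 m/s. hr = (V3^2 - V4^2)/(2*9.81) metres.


hr = (5.1^2 - 2.9^2) / (2*9.81) = 0.8970 m


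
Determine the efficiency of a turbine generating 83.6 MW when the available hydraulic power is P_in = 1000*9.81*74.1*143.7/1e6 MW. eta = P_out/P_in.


P_in = 1000 * 9.81 * 74.1 * 143.7 / 1e6 = 104.4585 MW
eta = 83.6 / 104.4585 = 0.8003


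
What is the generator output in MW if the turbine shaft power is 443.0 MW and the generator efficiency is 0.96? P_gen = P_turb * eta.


P_gen = 443.0 * 0.96 = 425.2800 MW


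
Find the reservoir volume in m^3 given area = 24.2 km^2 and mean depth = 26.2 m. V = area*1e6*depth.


V = 24.2 * 1e6 * 26.2 = 6.3404e+08 m^3


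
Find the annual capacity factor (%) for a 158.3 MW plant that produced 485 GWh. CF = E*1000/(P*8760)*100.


CF = 485 * 1000 / (158.3 * 8760) * 100 = 34.9749 %


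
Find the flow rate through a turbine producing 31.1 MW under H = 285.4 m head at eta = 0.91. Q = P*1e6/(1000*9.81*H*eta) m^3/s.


Q = 31.1 * 1e6 / (1000 * 9.81 * 285.4 * 0.91) = 12.2066 m^3/s


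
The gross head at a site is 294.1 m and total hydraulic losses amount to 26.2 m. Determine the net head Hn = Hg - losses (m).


Hn = 294.1 - 26.2 = 267.9000 m


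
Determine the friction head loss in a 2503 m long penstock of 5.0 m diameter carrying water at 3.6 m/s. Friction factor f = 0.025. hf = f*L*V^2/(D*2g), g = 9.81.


hf = 0.025 * 2503 * 3.6^2 / (5.0 * 2 * 9.81) = 8.2668 m


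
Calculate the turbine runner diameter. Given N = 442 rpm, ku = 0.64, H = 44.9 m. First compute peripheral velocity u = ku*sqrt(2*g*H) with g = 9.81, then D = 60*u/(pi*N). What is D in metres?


u = 0.64 * sqrt(2*9.81*44.9) = 18.9956 m/s
D = 60 * 18.9956 / (pi * 442) = 0.8208 m


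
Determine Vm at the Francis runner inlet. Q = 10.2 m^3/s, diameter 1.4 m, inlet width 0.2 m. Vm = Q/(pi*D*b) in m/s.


Vm = 10.2 / (pi * 1.4 * 0.2) = 11.5956 m/s


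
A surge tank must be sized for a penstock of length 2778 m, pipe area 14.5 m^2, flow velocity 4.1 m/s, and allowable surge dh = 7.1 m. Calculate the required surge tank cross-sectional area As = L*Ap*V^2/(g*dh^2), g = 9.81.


As = 2778 * 14.5 * 4.1^2 / (9.81 * 7.1^2) = 1369.2484 m^2


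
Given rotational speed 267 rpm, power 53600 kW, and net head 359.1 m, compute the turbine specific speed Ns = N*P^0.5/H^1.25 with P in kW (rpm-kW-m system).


Ns = 267 * 53600^0.5 / 359.1^1.25 = 39.5434


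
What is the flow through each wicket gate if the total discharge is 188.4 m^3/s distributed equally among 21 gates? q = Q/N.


q = 188.4 / 21 = 8.9714 m^3/s


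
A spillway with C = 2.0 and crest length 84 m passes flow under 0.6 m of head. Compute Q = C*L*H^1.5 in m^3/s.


Q = 2.0 * 84 * 0.6^1.5 = 78.0793 m^3/s


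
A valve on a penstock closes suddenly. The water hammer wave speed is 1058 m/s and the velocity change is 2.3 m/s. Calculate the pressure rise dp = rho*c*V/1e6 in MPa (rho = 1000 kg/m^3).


dp = 1000 * 1058 * 2.3 / 1e6 = 2.4334 MPa


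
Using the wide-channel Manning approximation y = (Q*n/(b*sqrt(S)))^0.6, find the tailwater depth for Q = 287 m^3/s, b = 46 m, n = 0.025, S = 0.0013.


y = (287 * 0.025 / (46 * 0.0013^0.5))^0.6 = 2.4080 m


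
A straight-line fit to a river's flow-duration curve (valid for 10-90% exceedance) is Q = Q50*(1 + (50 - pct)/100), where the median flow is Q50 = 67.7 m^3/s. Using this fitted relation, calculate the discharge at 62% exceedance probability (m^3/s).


Q = 67.7 * (1 + (50 - 62)/100) = 59.5760 m^3/s


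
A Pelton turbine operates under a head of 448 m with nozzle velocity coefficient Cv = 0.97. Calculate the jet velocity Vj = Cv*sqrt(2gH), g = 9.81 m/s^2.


Vj = 0.97 * sqrt(2*9.81*448) = 90.9411 m/s


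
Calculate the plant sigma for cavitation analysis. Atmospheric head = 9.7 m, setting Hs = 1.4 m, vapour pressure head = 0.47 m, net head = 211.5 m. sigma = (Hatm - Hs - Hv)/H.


sigma = (9.7 - 1.4 - 0.47) / 211.5 = 0.0370


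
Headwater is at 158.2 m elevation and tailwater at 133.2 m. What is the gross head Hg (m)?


Hg = 158.2 - 133.2 = 25.0000 m


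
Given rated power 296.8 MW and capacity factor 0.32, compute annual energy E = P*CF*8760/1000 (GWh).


E = 296.8 * 0.32 * 8760 / 1000 = 831.9898 GWh


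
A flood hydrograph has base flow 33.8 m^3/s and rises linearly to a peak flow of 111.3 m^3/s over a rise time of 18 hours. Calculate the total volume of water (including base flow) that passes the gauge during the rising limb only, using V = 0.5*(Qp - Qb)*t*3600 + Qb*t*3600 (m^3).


V = 0.5*(111.3 - 33.8)*18*3600 + 33.8*18*3600 = 4.7012e+06 m^3


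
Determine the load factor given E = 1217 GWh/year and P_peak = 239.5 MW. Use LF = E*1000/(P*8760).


LF = 1217 * 1000 / (239.5 * 8760) = 0.5801


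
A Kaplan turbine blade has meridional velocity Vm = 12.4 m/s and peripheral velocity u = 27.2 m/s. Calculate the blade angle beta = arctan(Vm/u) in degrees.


beta = arctan(12.4 / 27.2) = 24.5074 degrees


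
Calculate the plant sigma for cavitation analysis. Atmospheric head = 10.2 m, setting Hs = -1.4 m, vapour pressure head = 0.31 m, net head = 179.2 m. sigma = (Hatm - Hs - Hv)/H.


sigma = (10.2 - (-1.4) - 0.31) / 179.2 = 0.0630


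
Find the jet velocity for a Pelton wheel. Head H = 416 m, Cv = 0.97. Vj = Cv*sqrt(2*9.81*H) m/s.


Vj = 0.97 * sqrt(2*9.81*416) = 87.6330 m/s


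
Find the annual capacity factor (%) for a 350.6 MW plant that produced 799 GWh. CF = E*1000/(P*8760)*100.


CF = 799 * 1000 / (350.6 * 8760) * 100 = 26.0154 %


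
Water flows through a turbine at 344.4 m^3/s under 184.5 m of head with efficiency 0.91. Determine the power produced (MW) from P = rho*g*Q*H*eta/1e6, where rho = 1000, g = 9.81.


P = 1000 * 9.81 * 344.4 * 184.5 * 0.91 / 1e6 = 567.2440 MW


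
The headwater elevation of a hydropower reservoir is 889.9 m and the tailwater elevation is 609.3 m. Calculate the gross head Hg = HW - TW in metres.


Hg = 889.9 - 609.3 = 280.6000 m


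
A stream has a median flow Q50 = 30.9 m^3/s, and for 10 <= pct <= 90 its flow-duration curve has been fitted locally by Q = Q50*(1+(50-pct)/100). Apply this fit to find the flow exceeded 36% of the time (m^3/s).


Q = 30.9 * (1 + (50 - 36)/100) = 35.2260 m^3/s


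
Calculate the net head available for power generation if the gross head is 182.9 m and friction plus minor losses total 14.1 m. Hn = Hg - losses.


Hn = 182.9 - 14.1 = 168.8000 m


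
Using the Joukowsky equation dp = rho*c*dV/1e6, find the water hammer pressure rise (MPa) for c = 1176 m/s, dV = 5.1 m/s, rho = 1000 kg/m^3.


dp = 1000 * 1176 * 5.1 / 1e6 = 5.9976 MPa


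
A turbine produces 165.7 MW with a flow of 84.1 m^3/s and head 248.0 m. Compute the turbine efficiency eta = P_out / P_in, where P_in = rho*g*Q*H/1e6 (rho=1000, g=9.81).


P_in = 1000 * 9.81 * 84.1 * 248.0 / 1e6 = 204.6052 MW
eta = 165.7 / 204.6052 = 0.8099


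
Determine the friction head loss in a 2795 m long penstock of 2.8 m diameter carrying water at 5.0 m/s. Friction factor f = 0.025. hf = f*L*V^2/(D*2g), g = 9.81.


hf = 0.025 * 2795 * 5.0^2 / (2.8 * 2 * 9.81) = 31.7984 m


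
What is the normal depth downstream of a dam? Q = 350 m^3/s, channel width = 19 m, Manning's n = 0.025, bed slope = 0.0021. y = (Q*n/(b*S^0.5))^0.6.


y = (350 * 0.025 / (19 * 0.0021^0.5))^0.6 = 3.9929 m


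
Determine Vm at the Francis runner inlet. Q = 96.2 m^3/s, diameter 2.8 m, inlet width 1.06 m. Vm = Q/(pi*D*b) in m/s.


Vm = 96.2 / (pi * 2.8 * 1.06) = 10.3172 m/s


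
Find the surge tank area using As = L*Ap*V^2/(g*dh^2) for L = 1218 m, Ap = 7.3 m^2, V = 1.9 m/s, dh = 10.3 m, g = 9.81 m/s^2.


As = 1218 * 7.3 * 1.9^2 / (9.81 * 10.3^2) = 30.8414 m^2


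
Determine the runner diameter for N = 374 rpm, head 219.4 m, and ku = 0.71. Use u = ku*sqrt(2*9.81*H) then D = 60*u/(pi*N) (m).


u = 0.71 * sqrt(2*9.81*219.4) = 46.5829 m/s
D = 60 * 46.5829 / (pi * 374) = 2.3788 m


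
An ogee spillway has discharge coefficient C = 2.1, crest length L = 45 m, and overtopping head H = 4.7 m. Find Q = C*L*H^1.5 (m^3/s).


Q = 2.1 * 45 * 4.7^1.5 = 962.8943 m^3/s


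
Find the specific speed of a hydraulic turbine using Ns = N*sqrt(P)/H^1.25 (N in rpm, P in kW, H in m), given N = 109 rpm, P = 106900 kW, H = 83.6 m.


Ns = 109 * 106900^0.5 / 83.6^1.25 = 140.9800


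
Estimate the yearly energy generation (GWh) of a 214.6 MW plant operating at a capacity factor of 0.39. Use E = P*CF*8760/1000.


E = 214.6 * 0.39 * 8760 / 1000 = 733.1594 GWh


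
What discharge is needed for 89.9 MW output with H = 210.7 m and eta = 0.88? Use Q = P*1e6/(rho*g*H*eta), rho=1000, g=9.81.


Q = 89.9 * 1e6 / (1000 * 9.81 * 210.7 * 0.88) = 49.4246 m^3/s


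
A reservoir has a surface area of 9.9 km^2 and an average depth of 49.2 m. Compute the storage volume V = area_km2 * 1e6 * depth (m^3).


V = 9.9 * 1e6 * 49.2 = 4.8708e+08 m^3


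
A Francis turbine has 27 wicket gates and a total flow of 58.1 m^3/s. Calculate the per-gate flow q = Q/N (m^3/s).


q = 58.1 / 27 = 2.1519 m^3/s


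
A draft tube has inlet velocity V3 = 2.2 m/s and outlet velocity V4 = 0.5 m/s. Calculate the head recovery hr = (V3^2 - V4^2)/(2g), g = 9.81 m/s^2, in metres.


hr = (2.2^2 - 0.5^2) / (2*9.81) = 0.2339 m


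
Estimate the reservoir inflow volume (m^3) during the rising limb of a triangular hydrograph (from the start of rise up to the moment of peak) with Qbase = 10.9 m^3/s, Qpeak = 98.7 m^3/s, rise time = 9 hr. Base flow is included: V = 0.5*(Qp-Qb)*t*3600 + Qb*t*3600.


V = 0.5*(98.7 - 10.9)*9*3600 + 10.9*9*3600 = 1.7755e+06 m^3


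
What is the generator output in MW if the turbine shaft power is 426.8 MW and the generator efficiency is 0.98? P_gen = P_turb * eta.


P_gen = 426.8 * 0.98 = 418.2640 MW


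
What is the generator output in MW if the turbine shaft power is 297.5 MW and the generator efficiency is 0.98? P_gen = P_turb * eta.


P_gen = 297.5 * 0.98 = 291.5500 MW


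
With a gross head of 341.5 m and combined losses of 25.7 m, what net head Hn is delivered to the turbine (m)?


Hn = 341.5 - 25.7 = 315.8000 m


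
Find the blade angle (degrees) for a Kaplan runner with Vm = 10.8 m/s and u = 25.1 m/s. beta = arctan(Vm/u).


beta = arctan(10.8 / 25.1) = 23.2812 degrees


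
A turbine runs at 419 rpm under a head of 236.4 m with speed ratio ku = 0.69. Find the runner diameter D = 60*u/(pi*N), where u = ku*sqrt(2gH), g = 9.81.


u = 0.69 * sqrt(2*9.81*236.4) = 46.9918 m/s
D = 60 * 46.9918 / (pi * 419) = 2.1420 m


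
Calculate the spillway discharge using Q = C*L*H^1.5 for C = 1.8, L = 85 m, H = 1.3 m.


Q = 1.8 * 85 * 1.3^1.5 = 226.7809 m^3/s


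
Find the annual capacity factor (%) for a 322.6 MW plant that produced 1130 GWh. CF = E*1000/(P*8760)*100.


CF = 1130 * 1000 / (322.6 * 8760) * 100 = 39.9862 %


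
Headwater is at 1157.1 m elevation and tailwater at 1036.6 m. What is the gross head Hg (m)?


Hg = 1157.1 - 1036.6 = 120.5000 m


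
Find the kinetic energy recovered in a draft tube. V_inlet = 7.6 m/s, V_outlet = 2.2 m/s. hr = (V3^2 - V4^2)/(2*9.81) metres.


hr = (7.6^2 - 2.2^2) / (2*9.81) = 2.6972 m


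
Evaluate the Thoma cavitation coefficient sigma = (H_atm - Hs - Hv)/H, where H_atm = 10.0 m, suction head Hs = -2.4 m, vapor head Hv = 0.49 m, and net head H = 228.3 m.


sigma = (10.0 - (-2.4) - 0.49) / 228.3 = 0.0522


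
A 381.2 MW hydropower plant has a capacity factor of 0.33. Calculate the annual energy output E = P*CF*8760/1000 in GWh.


E = 381.2 * 0.33 * 8760 / 1000 = 1101.9730 GWh


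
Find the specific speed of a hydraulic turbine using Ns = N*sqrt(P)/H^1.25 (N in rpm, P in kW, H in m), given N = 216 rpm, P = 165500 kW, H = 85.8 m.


Ns = 216 * 165500^0.5 / 85.8^1.25 = 336.5066


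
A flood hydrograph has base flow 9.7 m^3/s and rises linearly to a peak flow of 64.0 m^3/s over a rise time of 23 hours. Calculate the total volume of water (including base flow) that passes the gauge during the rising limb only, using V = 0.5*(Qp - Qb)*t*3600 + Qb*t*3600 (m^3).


V = 0.5*(64.0 - 9.7)*23*3600 + 9.7*23*3600 = 3.0512e+06 m^3


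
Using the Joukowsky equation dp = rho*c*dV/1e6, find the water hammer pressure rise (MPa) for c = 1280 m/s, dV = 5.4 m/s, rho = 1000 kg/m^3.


dp = 1000 * 1280 * 5.4 / 1e6 = 6.9120 MPa


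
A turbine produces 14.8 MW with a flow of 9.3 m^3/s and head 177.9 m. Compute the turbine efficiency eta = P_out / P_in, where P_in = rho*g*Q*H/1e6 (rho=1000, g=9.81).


P_in = 1000 * 9.81 * 9.3 * 177.9 / 1e6 = 16.2304 MW
eta = 14.8 / 16.2304 = 0.9119


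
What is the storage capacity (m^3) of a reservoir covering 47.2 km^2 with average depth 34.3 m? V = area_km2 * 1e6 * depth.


V = 47.2 * 1e6 * 34.3 = 1.6190e+09 m^3


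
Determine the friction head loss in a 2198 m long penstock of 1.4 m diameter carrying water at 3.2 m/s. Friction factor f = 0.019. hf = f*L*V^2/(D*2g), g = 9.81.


hf = 0.019 * 2198 * 3.2^2 / (1.4 * 2 * 9.81) = 15.5688 m


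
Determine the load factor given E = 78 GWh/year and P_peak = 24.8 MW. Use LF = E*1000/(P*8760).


LF = 78 * 1000 / (24.8 * 8760) = 0.3590


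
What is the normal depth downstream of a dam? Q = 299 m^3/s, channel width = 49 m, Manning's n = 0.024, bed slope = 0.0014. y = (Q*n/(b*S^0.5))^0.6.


y = (299 * 0.024 / (49 * 0.0014^0.5))^0.6 = 2.2676 m


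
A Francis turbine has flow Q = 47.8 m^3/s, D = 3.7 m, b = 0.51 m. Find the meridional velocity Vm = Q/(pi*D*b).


Vm = 47.8 / (pi * 3.7 * 0.51) = 8.0632 m/s


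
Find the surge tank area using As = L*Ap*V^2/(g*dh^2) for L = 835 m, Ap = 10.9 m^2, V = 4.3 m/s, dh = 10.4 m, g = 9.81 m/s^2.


As = 835 * 10.9 * 4.3^2 / (9.81 * 10.4^2) = 158.6040 m^2


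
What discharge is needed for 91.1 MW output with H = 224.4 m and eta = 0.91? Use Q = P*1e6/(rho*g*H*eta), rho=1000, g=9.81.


Q = 91.1 * 1e6 / (1000 * 9.81 * 224.4 * 0.91) = 45.4763 m^3/s


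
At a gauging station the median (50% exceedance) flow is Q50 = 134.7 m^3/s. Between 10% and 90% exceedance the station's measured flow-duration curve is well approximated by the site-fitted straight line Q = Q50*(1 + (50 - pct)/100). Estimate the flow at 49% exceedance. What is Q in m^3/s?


Q = 134.7 * (1 + (50 - 49)/100) = 136.0470 m^3/s


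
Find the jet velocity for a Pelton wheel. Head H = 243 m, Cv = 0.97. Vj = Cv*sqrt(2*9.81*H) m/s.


Vj = 0.97 * sqrt(2*9.81*243) = 66.9768 m/s


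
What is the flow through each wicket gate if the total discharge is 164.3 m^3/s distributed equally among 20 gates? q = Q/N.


q = 164.3 / 20 = 8.2150 m^3/s


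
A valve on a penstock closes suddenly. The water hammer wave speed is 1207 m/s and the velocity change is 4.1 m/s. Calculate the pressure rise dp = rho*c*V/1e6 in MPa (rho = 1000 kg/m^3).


dp = 1000 * 1207 * 4.1 / 1e6 = 4.9487 MPa


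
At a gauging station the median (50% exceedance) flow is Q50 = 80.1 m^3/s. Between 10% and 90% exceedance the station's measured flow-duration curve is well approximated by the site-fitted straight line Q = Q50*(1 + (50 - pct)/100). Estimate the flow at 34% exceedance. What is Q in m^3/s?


Q = 80.1 * (1 + (50 - 34)/100) = 92.9160 m^3/s


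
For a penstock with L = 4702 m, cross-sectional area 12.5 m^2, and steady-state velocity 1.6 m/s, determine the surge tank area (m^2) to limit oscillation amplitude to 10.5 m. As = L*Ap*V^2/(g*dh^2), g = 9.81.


As = 4702 * 12.5 * 1.6^2 / (9.81 * 10.5^2) = 139.1185 m^2


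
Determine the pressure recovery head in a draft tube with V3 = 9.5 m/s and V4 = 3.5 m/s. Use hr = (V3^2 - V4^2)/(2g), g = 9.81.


hr = (9.5^2 - 3.5^2) / (2*9.81) = 3.9755 m


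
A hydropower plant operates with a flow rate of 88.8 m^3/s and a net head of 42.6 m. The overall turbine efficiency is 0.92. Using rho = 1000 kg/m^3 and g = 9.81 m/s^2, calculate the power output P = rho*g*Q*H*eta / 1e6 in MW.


P = 1000 * 9.81 * 88.8 * 42.6 * 0.92 / 1e6 = 34.1412 MW


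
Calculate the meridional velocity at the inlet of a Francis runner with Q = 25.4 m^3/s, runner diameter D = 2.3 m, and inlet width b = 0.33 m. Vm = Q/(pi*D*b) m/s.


Vm = 25.4 / (pi * 2.3 * 0.33) = 10.6523 m/s


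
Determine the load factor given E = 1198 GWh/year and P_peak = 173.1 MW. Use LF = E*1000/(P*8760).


LF = 1198 * 1000 / (173.1 * 8760) = 0.7901


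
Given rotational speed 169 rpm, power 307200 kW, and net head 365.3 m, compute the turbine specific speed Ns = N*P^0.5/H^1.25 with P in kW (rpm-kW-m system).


Ns = 169 * 307200^0.5 / 365.3^1.25 = 58.6523


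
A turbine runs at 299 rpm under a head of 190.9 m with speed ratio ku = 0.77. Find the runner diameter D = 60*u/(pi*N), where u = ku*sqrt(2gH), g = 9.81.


u = 0.77 * sqrt(2*9.81*190.9) = 47.1241 m/s
D = 60 * 47.1241 / (pi * 299) = 3.0100 m


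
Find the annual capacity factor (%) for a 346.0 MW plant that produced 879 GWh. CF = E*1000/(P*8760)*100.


CF = 879 * 1000 / (346.0 * 8760) * 100 = 29.0007 %


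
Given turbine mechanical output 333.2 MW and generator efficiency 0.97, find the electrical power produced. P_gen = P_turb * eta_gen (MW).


P_gen = 333.2 * 0.97 = 323.2040 MW


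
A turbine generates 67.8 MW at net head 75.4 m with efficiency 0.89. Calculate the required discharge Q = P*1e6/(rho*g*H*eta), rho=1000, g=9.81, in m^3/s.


Q = 67.8 * 1e6 / (1000 * 9.81 * 75.4 * 0.89) = 102.9910 m^3/s


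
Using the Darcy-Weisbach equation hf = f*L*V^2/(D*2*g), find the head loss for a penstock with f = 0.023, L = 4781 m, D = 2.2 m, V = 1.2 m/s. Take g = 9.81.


hf = 0.023 * 4781 * 1.2^2 / (2.2 * 2 * 9.81) = 3.6685 m


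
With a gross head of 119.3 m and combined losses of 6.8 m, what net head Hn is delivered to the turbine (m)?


Hn = 119.3 - 6.8 = 112.5000 m


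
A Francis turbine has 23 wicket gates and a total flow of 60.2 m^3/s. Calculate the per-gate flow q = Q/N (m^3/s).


q = 60.2 / 23 = 2.6174 m^3/s


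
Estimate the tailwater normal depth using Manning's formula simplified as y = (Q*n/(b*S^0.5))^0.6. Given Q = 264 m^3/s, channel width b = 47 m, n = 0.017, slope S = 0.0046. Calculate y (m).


y = (264 * 0.017 / (47 * 0.0046^0.5))^0.6 = 1.2279 m


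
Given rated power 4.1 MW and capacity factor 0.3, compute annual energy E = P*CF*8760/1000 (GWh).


E = 4.1 * 0.3 * 8760 / 1000 = 10.7748 GWh


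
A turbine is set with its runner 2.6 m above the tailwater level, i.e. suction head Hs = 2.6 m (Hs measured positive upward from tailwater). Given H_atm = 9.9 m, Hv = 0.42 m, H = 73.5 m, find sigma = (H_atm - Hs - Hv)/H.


sigma = (9.9 - 2.6 - 0.42) / 73.5 = 0.0936


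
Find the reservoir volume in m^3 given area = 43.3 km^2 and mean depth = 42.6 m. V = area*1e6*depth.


V = 43.3 * 1e6 * 42.6 = 1.8446e+09 m^3


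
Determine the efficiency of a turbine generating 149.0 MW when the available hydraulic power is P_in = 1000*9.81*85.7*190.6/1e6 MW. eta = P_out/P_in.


P_in = 1000 * 9.81 * 85.7 * 190.6 / 1e6 = 160.2407 MW
eta = 149.0 / 160.2407 = 0.9299


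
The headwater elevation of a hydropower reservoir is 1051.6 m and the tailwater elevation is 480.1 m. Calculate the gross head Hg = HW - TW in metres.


Hg = 1051.6 - 480.1 = 571.5000 m


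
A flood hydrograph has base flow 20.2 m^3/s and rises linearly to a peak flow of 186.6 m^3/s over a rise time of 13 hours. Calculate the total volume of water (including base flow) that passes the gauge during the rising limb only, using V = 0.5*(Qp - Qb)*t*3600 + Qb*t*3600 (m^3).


V = 0.5*(186.6 - 20.2)*13*3600 + 20.2*13*3600 = 4.8391e+06 m^3


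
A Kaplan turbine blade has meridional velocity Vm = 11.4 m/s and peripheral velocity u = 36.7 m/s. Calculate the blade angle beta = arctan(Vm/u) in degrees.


beta = arctan(11.4 / 36.7) = 17.2562 degrees


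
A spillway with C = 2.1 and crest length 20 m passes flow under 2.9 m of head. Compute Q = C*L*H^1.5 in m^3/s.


Q = 2.1 * 20 * 2.9^1.5 = 207.4179 m^3/s


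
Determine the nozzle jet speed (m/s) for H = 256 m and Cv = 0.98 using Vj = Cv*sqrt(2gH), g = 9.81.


Vj = 0.98 * sqrt(2*9.81*256) = 69.4537 m/s


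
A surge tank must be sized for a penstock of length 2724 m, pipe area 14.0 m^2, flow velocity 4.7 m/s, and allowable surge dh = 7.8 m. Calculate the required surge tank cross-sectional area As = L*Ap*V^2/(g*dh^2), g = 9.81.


As = 2724 * 14.0 * 4.7^2 / (9.81 * 7.8^2) = 1411.4732 m^2


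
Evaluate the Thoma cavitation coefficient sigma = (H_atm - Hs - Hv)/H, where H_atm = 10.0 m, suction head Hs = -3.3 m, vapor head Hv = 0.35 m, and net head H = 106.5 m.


sigma = (10.0 - (-3.3) - 0.35) / 106.5 = 0.1216


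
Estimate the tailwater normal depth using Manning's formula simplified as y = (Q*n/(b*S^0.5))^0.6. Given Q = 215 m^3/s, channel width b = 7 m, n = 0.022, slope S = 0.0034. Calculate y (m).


y = (215 * 0.022 / (7 * 0.0034^0.5))^0.6 = 4.3492 m


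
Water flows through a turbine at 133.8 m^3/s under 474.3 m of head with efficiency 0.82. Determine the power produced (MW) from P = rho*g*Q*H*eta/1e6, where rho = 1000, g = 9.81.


P = 1000 * 9.81 * 133.8 * 474.3 * 0.82 / 1e6 = 510.4957 MW


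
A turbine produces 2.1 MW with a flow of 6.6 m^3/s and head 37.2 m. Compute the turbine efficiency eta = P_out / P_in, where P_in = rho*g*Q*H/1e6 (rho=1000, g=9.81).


P_in = 1000 * 9.81 * 6.6 * 37.2 / 1e6 = 2.4086 MW
eta = 2.1 / 2.4086 = 0.8719


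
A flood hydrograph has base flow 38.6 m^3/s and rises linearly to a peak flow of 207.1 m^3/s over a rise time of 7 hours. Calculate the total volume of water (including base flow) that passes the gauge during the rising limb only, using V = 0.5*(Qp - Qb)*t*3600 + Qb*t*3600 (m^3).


V = 0.5*(207.1 - 38.6)*7*3600 + 38.6*7*3600 = 3.0958e+06 m^3


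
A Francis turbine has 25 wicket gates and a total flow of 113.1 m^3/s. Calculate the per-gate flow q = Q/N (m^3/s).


q = 113.1 / 25 = 4.5240 m^3/s


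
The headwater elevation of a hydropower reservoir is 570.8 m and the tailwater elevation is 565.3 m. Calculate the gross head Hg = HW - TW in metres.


Hg = 570.8 - 565.3 = 5.5000 m


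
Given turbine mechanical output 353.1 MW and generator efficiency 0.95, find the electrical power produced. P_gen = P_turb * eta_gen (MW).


P_gen = 353.1 * 0.95 = 335.4450 MW


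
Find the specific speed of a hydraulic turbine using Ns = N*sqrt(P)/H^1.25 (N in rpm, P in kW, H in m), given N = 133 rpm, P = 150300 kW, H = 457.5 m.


Ns = 133 * 150300^0.5 / 457.5^1.25 = 24.3693


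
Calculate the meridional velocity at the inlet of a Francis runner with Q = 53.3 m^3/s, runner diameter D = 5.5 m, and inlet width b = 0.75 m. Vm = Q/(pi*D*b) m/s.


Vm = 53.3 / (pi * 5.5 * 0.75) = 4.1129 m/s


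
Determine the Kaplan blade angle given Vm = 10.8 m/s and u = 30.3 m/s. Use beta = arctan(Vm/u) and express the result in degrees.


beta = arctan(10.8 / 30.3) = 19.6179 degrees


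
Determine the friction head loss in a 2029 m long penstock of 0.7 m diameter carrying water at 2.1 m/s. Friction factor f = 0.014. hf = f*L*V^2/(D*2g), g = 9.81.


hf = 0.014 * 2029 * 2.1^2 / (0.7 * 2 * 9.81) = 9.1212 m


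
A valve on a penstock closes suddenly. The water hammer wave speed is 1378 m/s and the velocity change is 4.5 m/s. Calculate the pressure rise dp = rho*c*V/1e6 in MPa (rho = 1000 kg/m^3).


dp = 1000 * 1378 * 4.5 / 1e6 = 6.2010 MPa


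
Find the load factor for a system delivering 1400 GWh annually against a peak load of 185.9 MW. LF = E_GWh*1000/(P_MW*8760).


LF = 1400 * 1000 / (185.9 * 8760) = 0.8597


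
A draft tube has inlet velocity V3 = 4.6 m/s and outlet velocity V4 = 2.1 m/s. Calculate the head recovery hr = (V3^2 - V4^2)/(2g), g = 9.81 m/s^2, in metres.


hr = (4.6^2 - 2.1^2) / (2*9.81) = 0.8537 m


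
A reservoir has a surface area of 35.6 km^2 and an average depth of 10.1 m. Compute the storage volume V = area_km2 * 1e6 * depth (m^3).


V = 35.6 * 1e6 * 10.1 = 3.5956e+08 m^3


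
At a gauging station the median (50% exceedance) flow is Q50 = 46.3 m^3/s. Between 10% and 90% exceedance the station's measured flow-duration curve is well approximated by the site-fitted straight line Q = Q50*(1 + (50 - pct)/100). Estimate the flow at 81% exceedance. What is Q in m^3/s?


Q = 46.3 * (1 + (50 - 81)/100) = 31.9470 m^3/s


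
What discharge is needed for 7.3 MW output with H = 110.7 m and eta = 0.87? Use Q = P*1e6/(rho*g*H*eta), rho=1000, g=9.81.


Q = 7.3 * 1e6 / (1000 * 9.81 * 110.7 * 0.87) = 7.7266 m^3/s


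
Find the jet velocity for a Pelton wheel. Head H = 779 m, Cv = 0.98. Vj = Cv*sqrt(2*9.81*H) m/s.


Vj = 0.98 * sqrt(2*9.81*779) = 121.1558 m/s


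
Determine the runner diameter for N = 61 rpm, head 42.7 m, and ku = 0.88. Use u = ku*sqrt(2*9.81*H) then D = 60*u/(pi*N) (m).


u = 0.88 * sqrt(2*9.81*42.7) = 25.4710 m/s
D = 60 * 25.4710 / (pi * 61) = 7.9748 m


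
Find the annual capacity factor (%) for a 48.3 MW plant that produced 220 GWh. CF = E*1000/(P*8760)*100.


CF = 220 * 1000 / (48.3 * 8760) * 100 = 51.9962 %


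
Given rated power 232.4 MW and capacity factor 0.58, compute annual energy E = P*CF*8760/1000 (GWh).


E = 232.4 * 0.58 * 8760 / 1000 = 1180.7779 GWh


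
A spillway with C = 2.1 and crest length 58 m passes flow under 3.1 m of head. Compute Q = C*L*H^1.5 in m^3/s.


Q = 2.1 * 58 * 3.1^1.5 = 664.7982 m^3/s


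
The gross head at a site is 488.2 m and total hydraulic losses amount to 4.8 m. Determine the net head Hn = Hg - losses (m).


Hn = 488.2 - 4.8 = 483.4000 m


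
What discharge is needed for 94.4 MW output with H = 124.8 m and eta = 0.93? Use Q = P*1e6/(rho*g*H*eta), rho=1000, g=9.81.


Q = 94.4 * 1e6 / (1000 * 9.81 * 124.8 * 0.93) = 82.9097 m^3/s


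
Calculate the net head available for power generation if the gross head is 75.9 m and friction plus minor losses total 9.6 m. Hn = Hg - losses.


Hn = 75.9 - 9.6 = 66.3000 m


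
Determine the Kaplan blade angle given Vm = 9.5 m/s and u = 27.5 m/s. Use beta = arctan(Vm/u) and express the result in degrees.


beta = arctan(9.5 / 27.5) = 19.0577 degrees


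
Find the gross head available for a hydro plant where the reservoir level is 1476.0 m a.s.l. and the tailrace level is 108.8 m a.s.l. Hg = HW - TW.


Hg = 1476.0 - 108.8 = 1367.2000 m


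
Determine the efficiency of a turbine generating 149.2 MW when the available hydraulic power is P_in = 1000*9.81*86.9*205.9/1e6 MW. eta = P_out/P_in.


P_in = 1000 * 9.81 * 86.9 * 205.9 / 1e6 = 175.5275 MW
eta = 149.2 / 175.5275 = 0.8500


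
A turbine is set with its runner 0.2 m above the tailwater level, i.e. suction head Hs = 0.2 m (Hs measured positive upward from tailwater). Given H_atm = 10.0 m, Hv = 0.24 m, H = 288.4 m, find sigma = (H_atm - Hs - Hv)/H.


sigma = (10.0 - 0.2 - 0.24) / 288.4 = 0.0331


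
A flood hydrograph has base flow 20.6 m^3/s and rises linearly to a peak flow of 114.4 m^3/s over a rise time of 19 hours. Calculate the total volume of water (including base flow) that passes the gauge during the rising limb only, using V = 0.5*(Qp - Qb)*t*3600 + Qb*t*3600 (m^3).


V = 0.5*(114.4 - 20.6)*19*3600 + 20.6*19*3600 = 4.6170e+06 m^3


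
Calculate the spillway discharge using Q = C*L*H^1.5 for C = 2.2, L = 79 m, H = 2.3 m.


Q = 2.2 * 79 * 2.3^1.5 = 606.2357 m^3/s
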